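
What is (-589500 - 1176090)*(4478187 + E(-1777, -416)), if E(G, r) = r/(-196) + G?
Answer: -387271915484460/49 ≈ -7.9035e+12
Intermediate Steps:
E(G, r) = G - r/196 (E(G, r) = -r/196 + G = G - r/196)
(-589500 - 1176090)*(4478187 + E(-1777, -416)) = (-589500 - 1176090)*(4478187 + (-1777 - 1/196*(-416))) = -1765590*(4478187 + (-1777 + 104/49)) = -1765590*(4478187 - 86969/49) = -1765590*219344194/49 = -387271915484460/49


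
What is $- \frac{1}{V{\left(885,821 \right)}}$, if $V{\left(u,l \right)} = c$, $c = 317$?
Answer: $- \frac{1}{317} \approx -0.0031546$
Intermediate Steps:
$V{\left(u,l \right)} = 317$
$- \frac{1}{V{\left(885,821 \right)}} = - \frac{1}{317}$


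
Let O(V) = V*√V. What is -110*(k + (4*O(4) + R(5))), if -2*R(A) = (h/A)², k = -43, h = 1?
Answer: 6061/5 ≈ 1212.2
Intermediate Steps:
R(A) = -1/(2*A²)
O(V) = V^(3/2)
-110*(k + (4*O(4) + R(5))) = -110*(-43 + (4*4^(3/2) - ½/5²)) = -110*(-43 + (4*8 - ½*1/25)) = -110*(-43 + (32 - 1/50)) = -110*(-43 + 1599/50) = -110*(-551/50) = 6061/5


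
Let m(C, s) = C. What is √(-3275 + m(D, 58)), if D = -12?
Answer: I*√3287 ≈ 57.332*I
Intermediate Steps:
√(-3275 + m(D, 58)) = √(-3275 - 12) = √(-3287) = I*√3287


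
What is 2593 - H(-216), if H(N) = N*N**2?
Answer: 10080289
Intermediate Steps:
H(N) = N**3
2593 - H(-216) = 2593 - 1*(-216)**3 = 2593 - 1*(-10077696) = 2593 + 10077696 = 10080289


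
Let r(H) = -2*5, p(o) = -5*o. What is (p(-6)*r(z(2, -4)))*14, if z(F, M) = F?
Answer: -4200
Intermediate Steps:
r(H) = -10
(p(-6)*r(z(2, -4)))*14 = (-5*(-6)*(-10))*14 = (30*(-10))*14 = -300*14 = -4200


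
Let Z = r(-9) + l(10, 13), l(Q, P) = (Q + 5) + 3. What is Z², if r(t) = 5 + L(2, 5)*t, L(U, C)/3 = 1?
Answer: 16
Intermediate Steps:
l(Q, P) = 8 + Q (l(Q, P) = (5 + Q) + 3 = 8 + Q)
L(U, C) = 3 (L(U, C) = 3*1 = 3)
r(t) = 5 + 3*t
Z = -4 (Z = (5 + 3*(-9)) + (8 + 10) = (5 - 27) + 18 = -22 + 18 = -4)
Z² = (-4)² = 16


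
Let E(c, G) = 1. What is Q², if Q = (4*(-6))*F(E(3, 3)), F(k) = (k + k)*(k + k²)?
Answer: 9216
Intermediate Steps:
F(k) = 2*k*(k + k²) (F(k) = (2*k)*(k + k²) = 2*k*(k + k²))
Q = -96 (Q = (4*(-6))*(2*1²*(1 + 1)) = -48*2 = -24*4 = -96)
Q² = (-96)² = 9216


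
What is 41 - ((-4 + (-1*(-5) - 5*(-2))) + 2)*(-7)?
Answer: 132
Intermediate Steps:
41 - ((-4 + (-1*(-5) - 5*(-2))) + 2)*(-7) = 41 - ((-4 + (5 + 10)) + 2)*(-7) = 41 - ((-4 + 15) + 2)*(-7) = 41 - (11 + 2)*(-7) = 41 - 13*(-7) = 41 - 1*(-91) = 41 + 91 = 132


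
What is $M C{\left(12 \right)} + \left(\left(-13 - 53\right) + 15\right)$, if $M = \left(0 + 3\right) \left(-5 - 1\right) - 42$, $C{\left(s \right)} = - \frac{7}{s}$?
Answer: $-16$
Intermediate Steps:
$M = -60$ ($M = 3 \left(-6\right) - 42 = -18 - 42 = -60$)
$M C{\left(12 \right)} + \left(\left(-13 - 53\right) + 15\right) = - 60 \left(- \frac{7}{12}\right) + \left(\left(-13 - 53\right) + 15\right) = - 60 \left(\left(-7\right) \frac{1}{12}\right) + \left(-66 + 15\right) = \left(-60\right) \left(- \frac{7}{12}\right) - 51 = 35 - 51 = -16$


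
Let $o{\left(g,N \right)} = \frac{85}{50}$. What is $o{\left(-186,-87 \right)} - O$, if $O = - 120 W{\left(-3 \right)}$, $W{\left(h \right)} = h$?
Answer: $- \frac{3583}{10} \approx -358.3$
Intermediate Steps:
$o{\left(g,N \right)} = \frac{17}{10}$ ($o{\left(g,N \right)} = 85 \cdot \frac{1}{50} = \frac{17}{10}$)
$O = 360$ ($O = \left(-120\right) \left(-3\right) = 360$)
$o{\left(-186,-87 \right)} - O = \frac{17}{10} - 360 = - \frac{3583}{10}$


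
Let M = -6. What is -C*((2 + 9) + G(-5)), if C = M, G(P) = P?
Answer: 36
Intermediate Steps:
C = -6
-C*((2 + 9) + G(-5)) = -(-6)*((2 + 9) - 5) = -(-6)*(11 - 5) = -(-6)*6 = -1*(-36) = 36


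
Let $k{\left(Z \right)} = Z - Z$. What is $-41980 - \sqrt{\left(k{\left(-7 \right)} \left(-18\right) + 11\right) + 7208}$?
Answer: $-41980 - \sqrt{7219} \approx -42065.0$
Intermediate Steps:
$k{\left(Z \right)} = 0$
$-41980 - \sqrt{\left(k{\left(-7 \right)} \left(-18\right) + 11\right) + 7208} = -41980 - \sqrt{\left(0 \left(-18\right) + 11\right) + 7208} = -41980 - \sqrt{\left(0 + 11\right) + 7208} = -41980 - \sqrt{11 + 7208} = -41980 - \sqrt{7219}$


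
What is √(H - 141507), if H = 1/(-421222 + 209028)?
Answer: I*√1020915836206/2686 ≈ 376.17*I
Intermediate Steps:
H = -1/212194 (H = 1/(-212194) = -1/212194 ≈ -4.7127e-6)
√(H - 141507) = √(-1/212194 - 141507) = √(-30026936359/212194) = I*√1020915836206/2686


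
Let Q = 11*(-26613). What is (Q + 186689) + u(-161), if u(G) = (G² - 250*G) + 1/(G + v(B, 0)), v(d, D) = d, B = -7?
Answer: -6700345/168 ≈ -39883.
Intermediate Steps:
u(G) = G² + 1/(-7 + G) - 250*G (u(G) = (G² - 250*G) + 1/(G - 7) = (G² - 250*G) + 1/(-7 + G) = G² + 1/(-7 + G) - 250*G)
Q = -292743
(Q + 186689) + u(-161) = (-292743 + 186689) + (1 + (-161)³ - 257*(-161)² + 1750*(-161))/(-7 - 161) = -106054 + (1 - 4173281 - 257*25921 - 281750)/(-168) = -106054 - (1 - 4173281 - 6661697 - 281750)/168 = -106054 - 1/168*(-11116727) = -106054 + 11116727/168 = -6700345/168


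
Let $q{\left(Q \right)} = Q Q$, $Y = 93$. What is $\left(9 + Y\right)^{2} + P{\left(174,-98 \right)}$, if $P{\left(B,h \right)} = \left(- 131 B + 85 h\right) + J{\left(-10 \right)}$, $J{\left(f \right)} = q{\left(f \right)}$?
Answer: $-20620$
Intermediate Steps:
$q{\left(Q \right)} = Q^{2}$
$J{\left(f \right)} = f^{2}$
$P{\left(B,h \right)} = 100 - 131 B + 85 h$ ($P{\left(B,h \right)} = \left(- 131 B + 85 h\right) + \left(-10\right)^{2} = \left(- 131 B + 85 h\right) + 100 = 100 - 131 B + 85 h$)
$\left(9 + Y\right)^{2} + P{\left(174,-98 \right)} = \left(9 + 93\right)^{2} + \left(100 - 22794 + 85 \left(-98\right)\right) = 102^{2} - 31024 = 10404 - 31024 = -20620$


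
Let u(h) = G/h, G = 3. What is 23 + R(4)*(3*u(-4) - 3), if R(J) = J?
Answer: 2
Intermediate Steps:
u(h) = 3/h
23 + R(4)*(3*u(-4) - 3) = 23 + 4*(3*(3/(-4)) - 3) = 23 + 4*(3*(3*(-¼)) - 3) = 23 + 4*(3*(-¾) - 3) = 23 + 4*(-9/4 - 3) = 23 + 4*(-21/4) = 23 - 21 = 2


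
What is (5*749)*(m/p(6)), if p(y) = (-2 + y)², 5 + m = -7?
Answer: -11235/4 ≈ -2808.8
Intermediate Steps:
m = -12 (m = -5 - 7 = -12)
(5*749)*(m/p(6)) = (5*749)*(-12/(-2 + 6)²) = 3745*(-12/(4²)) = 3745*(-12/16) = 3745*(-12*1/16) = 3745*(-¾) = -11235/4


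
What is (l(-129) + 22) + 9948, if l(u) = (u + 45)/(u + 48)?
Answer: 269218/27 ≈ 9971.0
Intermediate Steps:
l(u) = (45 + u)/(48 + u)
(l(-129) + 22) + 9948 = ((45 - 129)/(48 - 129) + 22) + 9948 = (-84/(-81) + 22) + 9948 = (-1/81*(-84) + 22) + 9948 = (28/27 + 22) + 9948 = 622/27 + 9948 = 269218/27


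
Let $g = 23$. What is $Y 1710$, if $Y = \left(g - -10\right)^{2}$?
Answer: $1862190$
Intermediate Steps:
$Y = 1089$ ($Y = \left(23 - -10\right)^{2} = \left(23 + 10\right)^{2} = 33^{2} = 1089$)
$Y 1710 = 1089 \cdot 1710 = 1862190$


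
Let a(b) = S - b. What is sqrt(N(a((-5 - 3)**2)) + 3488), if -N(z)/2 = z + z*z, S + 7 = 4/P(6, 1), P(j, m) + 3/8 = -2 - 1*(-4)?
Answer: 2*I*sqrt(243781)/13 ≈ 75.96*I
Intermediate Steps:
P(j, m) = 13/8 (P(j, m) = -3/8 + (-2 - 1*(-4)) = -3/8 + (-2 + 4) = -3/8 + 2 = 13/8)
S = -59/13 (S = -7 + 4/(13/8) = -7 + 4*(8/13) = -7 + 32/13 = -59/13 ≈ -4.5385)
a(b) = -59/13 - b
N(z) = -2*z - 2*z**2 (N(z) = -2*(z + z*z) = -2*(z + z**2) = -2*z - 2*z**2)
sqrt(N(a((-5 - 3)**2)) + 3488) = sqrt(-2*(-59/13 - (-5 - 3)**2)*(1 + (-59/13 - (-5 - 3)**2)) + 3488) = sqrt(-2*(-59/13 - 1*(-8)**2)*(1 + (-59/13 - 1*(-8)**2)) + 3488) = sqrt(-2*(-59/13 - 1*64)*(1 + (-59/13 - 1*64)) + 3488) = sqrt(-2*(-59/13 - 64)*(1 + (-59/13 - 64)) + 3488) = sqrt(-2*(-891/13)*(1 - 891/13) + 3488) = sqrt(-2*(-891/13)*(-878/13) + 3488) = sqrt(-1564596/169 + 3488) = sqrt(-975124/169) = 2*I*sqrt(243781)/13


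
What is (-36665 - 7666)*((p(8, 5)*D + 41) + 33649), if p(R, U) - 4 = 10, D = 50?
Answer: -1524543090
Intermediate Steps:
p(R, U) = 14 (p(R, U) = 4 + 10 = 14)
(-36665 - 7666)*((p(8, 5)*D + 41) + 33649) = (-36665 - 7666)*((14*50 + 41) + 33649) = -44331*((700 + 41) + 33649) = -44331*(741 + 33649) = -44331*34390 = -1524543090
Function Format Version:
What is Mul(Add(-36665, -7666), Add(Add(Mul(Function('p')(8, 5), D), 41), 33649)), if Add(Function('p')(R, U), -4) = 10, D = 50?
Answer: -1524543090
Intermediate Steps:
Function('p')(R, U) = 14 (Function('p')(R, U) = Add(4, 10) = 14)
Mul(Add(-36665, -7666), Add(Add(Mul(Function('p')(8, 5), D), 41), 33649)) = Mul(Add(-36665, -7666), Add(Add(Mul(14, 50), 41), 33649)) = Mul(-44331, Add(Add(700, 41), 33649)) = Mul(-44331, Add(741, 33649)) = Mul(-44331, 34390) = -1524543090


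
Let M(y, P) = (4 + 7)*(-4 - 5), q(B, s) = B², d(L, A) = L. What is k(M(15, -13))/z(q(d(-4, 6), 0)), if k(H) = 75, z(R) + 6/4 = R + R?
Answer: 150/61 ≈ 2.4590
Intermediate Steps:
M(y, P) = -99 (M(y, P) = 11*(-9) = -99)
z(R) = -3/2 + 2*R (z(R) = -3/2 + (R + R) = -3/2 + 2*R)
k(M(15, -13))/z(q(d(-4, 6), 0)) = 75/(-3/2 + 2*(-4)²) = 75/(-3/2 + 2*16) = 75/(-3/2 + 32) = 75/(61/2) = 75*(2/61) = 150/61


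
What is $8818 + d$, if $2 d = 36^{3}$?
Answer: $32146$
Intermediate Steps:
$d = 23328$ ($d = \frac{36^{3}}{2} = \frac{1}{2} \cdot 46656 = 23328$)
$8818 + d = 8818 + 23328 = 32146$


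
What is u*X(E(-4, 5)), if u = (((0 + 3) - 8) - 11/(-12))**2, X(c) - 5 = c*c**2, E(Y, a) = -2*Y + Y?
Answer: 55223/48 ≈ 1150.5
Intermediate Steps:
E(Y, a) = -Y
X(c) = 5 + c**3 (X(c) = 5 + c*c**2 = 5 + c**3)
u = 2401/144 (u = ((3 - 8) - 11*(-1/12))**2 = (-5 + 11/12)**2 = (-49/12)**2 = 2401/144 ≈ 16.674)
u*X(E(-4, 5)) = 2401*(5 + (-1*(-4))**3)/144 = 2401*(5 + 4**3)/144 = 2401*(5 + 64)/144 = (2401/144)*69 = 55223/48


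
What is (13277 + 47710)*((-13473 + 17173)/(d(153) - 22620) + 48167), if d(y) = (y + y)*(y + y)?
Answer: 17384503790347/5918 ≈ 2.9376e+9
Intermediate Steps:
d(y) = 4*y² (d(y) = (2*y)*(2*y) = 4*y²)
(13277 + 47710)*((-13473 + 17173)/(d(153) - 22620) + 48167) = (13277 + 47710)*((-13473 + 17173)/(4*153² - 22620) + 48167) = 60987*(3700/(4*23409 - 22620) + 48167) = 60987*(3700/(93636 - 22620) + 48167) = 60987*(3700/71016 + 48167) = 60987*(3700*(1/71016) + 48167) = 60987*(925/17754 + 48167) = 60987*(855157843/17754) = 17384503790347/5918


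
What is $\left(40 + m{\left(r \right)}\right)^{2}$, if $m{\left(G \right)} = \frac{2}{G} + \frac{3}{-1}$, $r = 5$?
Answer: $\frac{34969}{25} \approx 1398.8$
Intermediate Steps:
$m{\left(G \right)} = -3 + \frac{2}{G}$ ($m{\left(G \right)} = \frac{2}{G} + 3 \left(-1\right) = \frac{2}{G} - 3 = -3 + \frac{2}{G}$)
$\left(40 + m{\left(r \right)}\right)^{2} = \left(40 - \left(3 - \frac{2}{5}\right)\right)^{2} = \left(40 + \left(-3 + 2 \cdot \frac{1}{5}\right)\right)^{2} = \left(40 + \left(-3 + \frac{2}{5}\right)\right)^{2} = \left(40 - \frac{13}{5}\right)^{2} = \left(\frac{187}{5}\right)^{2} = \frac{34969}{25}$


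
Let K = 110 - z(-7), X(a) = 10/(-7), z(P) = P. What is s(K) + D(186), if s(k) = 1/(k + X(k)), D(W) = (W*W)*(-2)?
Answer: -55976321/809 ≈ -69192.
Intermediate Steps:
D(W) = -2*W² (D(W) = W²*(-2) = -2*W²)
X(a) = -10/7 (X(a) = 10*(-⅐) = -10/7)
K = 117 (K = 110 - 1*(-7) = 110 + 7 = 117)
s(k) = 1/(-10/7 + k) (s(k) = 1/(k - 10/7) = 1/(-10/7 + k))
s(K) + D(186) = 7/(-10 + 7*117) - 2*186² = 7/(-10 + 819) - 2*34596 = 7/809 - 69192 = -55976321/809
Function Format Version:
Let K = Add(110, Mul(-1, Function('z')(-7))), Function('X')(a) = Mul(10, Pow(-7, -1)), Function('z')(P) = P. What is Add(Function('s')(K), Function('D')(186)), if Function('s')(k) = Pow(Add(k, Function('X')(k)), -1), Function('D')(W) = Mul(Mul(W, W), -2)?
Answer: Rational(-55976321, 809) ≈ -69192.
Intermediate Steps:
Function('D')(W) = Mul(-2, Pow(W, 2)) (Function('D')(W) = Mul(Pow(W, 2), -2) = Mul(-2, Pow(W, 2)))
Function('X')(a) = Rational(-10, 7) (Function('X')(a) = Mul(10, Rational(-1, 7)) = Rational(-10, 7))
K = 117 (K = Add(110, Mul(-1, -7)) = Add(110, 7) = 117)
Function('s')(k) = Pow(Add(Rational(-10, 7), k), -1) (Function('s')(k) = Pow(Add(k, Rational(-10, 7)), -1) = Pow(Add(Rational(-10, 7), k), -1))
Add(Function('s')(K), Function('D')(186)) = Add(Mul(7, Pow(Add(-10, Mul(7, 117)), -1)), Mul(-2, Pow(186, 2))) = Add(Mul(7, Pow(Add(-10, 819), -1)), Mul(-2, 34596)) = Add(Mul(7, Pow(809, -1)), -69192) = Add(Mul(7, Rational(1, 809)), -69192) = Add(Rational(7, 809), -69192) = Rational(-55976321, 809)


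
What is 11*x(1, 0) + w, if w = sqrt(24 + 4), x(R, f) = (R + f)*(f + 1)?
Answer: 11 + 2*sqrt(7) ≈ 16.292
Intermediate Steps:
x(R, f) = (1 + f)*(R + f) (x(R, f) = (R + f)*(1 + f) = (1 + f)*(R + f))
w = 2*sqrt(7) (w = sqrt(28) = 2*sqrt(7) ≈ 5.2915)
11*x(1, 0) + w = 11*(1 + 0 + 0**2 + 1*0) + 2*sqrt(7) = 11*(1 + 0 + 0 + 0) + 2*sqrt(7) = 11*1 + 2*sqrt(7) = 11 + 2*sqrt(7)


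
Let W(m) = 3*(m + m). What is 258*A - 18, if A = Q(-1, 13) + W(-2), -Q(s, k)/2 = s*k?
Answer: 3594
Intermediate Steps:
W(m) = 6*m (W(m) = 3*(2*m) = 6*m)
Q(s, k) = -2*k*s (Q(s, k) = -2*s*k = -2*k*s)
A = 14 (A = -2*13*(-1) + 6*(-2) = 26 - 12 = 14)
258*A - 18 = 258*14 - 18 = 3612 - 18 = 3594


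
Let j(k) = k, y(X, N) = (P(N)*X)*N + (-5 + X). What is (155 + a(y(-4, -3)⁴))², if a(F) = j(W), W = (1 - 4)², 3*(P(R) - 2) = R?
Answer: 26896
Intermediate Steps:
P(R) = 2 + R/3
W = 9 (W = (-3)² = 9)
y(X, N) = -5 + X + N*X*(2 + N/3) (y(X, N) = ((2 + N/3)*X)*N + (-5 + X) = (X*(2 + N/3))*N + (-5 + X) = N*X*(2 + N/3) + (-5 + X) = -5 + X + N*X*(2 + N/3))
a(F) = 9
(155 + a(y(-4, -3)⁴))² = (155 + 9)² = 164² = 26896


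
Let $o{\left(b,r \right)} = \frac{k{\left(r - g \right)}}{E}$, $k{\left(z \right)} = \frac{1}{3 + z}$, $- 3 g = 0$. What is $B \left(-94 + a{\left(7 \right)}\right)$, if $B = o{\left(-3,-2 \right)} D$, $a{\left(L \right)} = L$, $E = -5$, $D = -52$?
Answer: $- \frac{4524}{5} \approx -904.8$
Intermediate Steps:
$g = 0$ ($g = \left(- \frac{1}{3}\right) 0 = 0$)
$o{\left(b,r \right)} = - \frac{1}{5 \left(3 + r\right)}$ ($o{\left(b,r \right)} = \frac{1}{\left(3 + \left(r - 0\right)\right) \left(-5\right)} = \frac{1}{3 + \left(r + 0\right)} \left(- \frac{1}{5}\right) = \frac{1}{3 + r} \left(- \frac{1}{5}\right) = - \frac{1}{5 \left(3 + r\right)}$)
$B = \frac{52}{5}$ ($B = - \frac{1}{15 + 5 \left(-2\right)} \left(-52\right) = - \frac{1}{15 - 10} \left(-52\right) = - \frac{1}{5} \left(-52\right) = \left(-1\right) \frac{1}{5} \left(-52\right) = \left(- \frac{1}{5}\right) \left(-52\right) = \frac{52}{5} \approx 10.4$)
$B \left(-94 + a{\left(7 \right)}\right) = \frac{52 \left(-94 + 7\right)}{5} = \frac{52}{5} \left(-87\right) = - \frac{4524}{5}$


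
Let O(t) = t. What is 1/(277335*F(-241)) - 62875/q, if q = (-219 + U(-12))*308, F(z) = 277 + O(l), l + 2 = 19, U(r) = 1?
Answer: 366186205421/391049006040 ≈ 0.93642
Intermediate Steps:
l = 17 (l = -2 + 19 = 17)
F(z) = 294 (F(z) = 277 + 17 = 294)
q = -67144 (q = (-219 + 1)*308 = -218*308 = -67144)
1/(277335*F(-241)) - 62875/q = 1/(277335*294) - 62875/(-67144) = (1/277335)*(1/294) - 62875*(-1/67144) = 1/81536490 + 62875/67144 = 366186205421/391049006040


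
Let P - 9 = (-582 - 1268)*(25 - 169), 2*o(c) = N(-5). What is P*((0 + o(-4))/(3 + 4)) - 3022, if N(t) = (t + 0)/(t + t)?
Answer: 181793/28 ≈ 6492.6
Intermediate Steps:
N(t) = ½ (N(t) = t/((2*t)) = t*(1/(2*t)) = ½)
o(c) = ¼ (o(c) = (½)*(½) = ¼)
P = 266409 (P = 9 + (-582 - 1268)*(25 - 169) = 9 - 1850*(-144) = 9 + 266400 = 266409)
P*((0 + o(-4))/(3 + 4)) - 3022 = 266409*((0 + ¼)/(3 + 4)) - 3022 = 266409*((¼)/7) - 3022 = 266409*((¼)*(⅐)) - 3022 = 266409*(1/28) - 3022 = 266409/28 - 3022 = 181793/28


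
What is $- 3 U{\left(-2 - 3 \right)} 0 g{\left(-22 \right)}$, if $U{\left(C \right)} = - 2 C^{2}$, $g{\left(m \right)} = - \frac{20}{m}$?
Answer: $0$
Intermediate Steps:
$- 3 U{\left(-2 - 3 \right)} 0 g{\left(-22 \right)} = - 3 \left(- 2 \left(-2 - 3\right)^{2}\right) 0 \left(- \frac{20}{-22}\right) = - 3 \left(- 2 \left(-2 - 3\right)^{2}\right) 0 \left(\left(-20\right) \left(- \frac{1}{22}\right)\right) = - 3 \left(- 2 \left(-5\right)^{2}\right) 0 \cdot \frac{10}{11} = - 3 \left(\left(-2\right) 25\right) 0 \cdot \frac{10}{11} = \left(-3\right) \left(-50\right) 0 \cdot \frac{10}{11} = 150 \cdot 0 \cdot \frac{10}{11} = 0 \cdot \frac{10}{11} = 0$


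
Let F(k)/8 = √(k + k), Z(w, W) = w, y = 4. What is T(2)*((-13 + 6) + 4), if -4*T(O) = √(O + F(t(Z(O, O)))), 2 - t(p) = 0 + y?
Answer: 3*√(2 + 16*I)/4 ≈ 2.2578 + 1.9931*I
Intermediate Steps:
t(p) = -2 (t(p) = 2 - (0 + 4) = 2 - 1*4 = 2 - 4 = -2)
F(k) = 8*√2*√k (F(k) = 8*√(k + k) = 8*√(2*k) = 8*(√2*√k) = 8*√2*√k)
T(O) = -√(O + 16*I)/4 (T(O) = -√(O + 8*√2*√(-2))/4 = -√(O + 8*√2*(I*√2))/4 = -√(O + 16*I)/4)
T(2)*((-13 + 6) + 4) = (-√(2 + 16*I)/4)*((-13 + 6) + 4) = (-√(2 + 16*I)/4)*(-7 + 4) = -√(2 + 16*I)/4*(-3) = 3*√(2 + 16*I)/4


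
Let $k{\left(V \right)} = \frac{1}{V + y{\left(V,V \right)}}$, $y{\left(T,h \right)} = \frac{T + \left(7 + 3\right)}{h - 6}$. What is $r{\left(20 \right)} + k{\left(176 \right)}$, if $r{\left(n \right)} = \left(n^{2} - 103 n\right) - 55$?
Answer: $- \frac{25815810}{15053} \approx -1715.0$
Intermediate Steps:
$y{\left(T,h \right)} = \frac{10 + T}{-6 + h}$ ($y{\left(T,h \right)} = \frac{T + 10}{-6 + h} = \frac{10 + T}{-6 + h}$)
$k{\left(V \right)} = \frac{1}{V + \frac{10 + V}{-6 + V}}$
$r{\left(n \right)} = -55 + n^{2} - 103 n$
$r{\left(20 \right)} + k{\left(176 \right)} = \left(-55 + 20^{2} - 2060\right) + \frac{-6 + 176}{10 + 176 + 176 \left(-6 + 176\right)} = \left(-55 + 400 - 2060\right) + \frac{1}{10 + 176 + 176 \cdot 170} \cdot 170 = -1715 + \frac{1}{10 + 176 + 29920} \cdot 170 = -1715 + \frac{1}{30106} \cdot 170 = -1715 + \frac{85}{15053} = - \frac{25815810}{15053}$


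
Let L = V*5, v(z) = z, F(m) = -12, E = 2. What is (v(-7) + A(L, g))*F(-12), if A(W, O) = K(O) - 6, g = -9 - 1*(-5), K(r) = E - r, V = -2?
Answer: 84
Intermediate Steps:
K(r) = 2 - r
g = -4 (g = -9 + 5 = -4)
L = -10 (L = -2*5 = -10)
A(W, O) = -4 - O (A(W, O) = (2 - O) - 6 = -4 - O)
(v(-7) + A(L, g))*F(-12) = (-7 + (-4 - 1*(-4)))*(-12) = (-7 + (-4 + 4))*(-12) = (-7 + 0)*(-12) = -7*(-12) = 84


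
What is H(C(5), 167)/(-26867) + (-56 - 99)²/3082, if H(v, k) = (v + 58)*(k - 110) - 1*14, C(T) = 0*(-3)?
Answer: 9482593/1235882 ≈ 7.6727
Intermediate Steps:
C(T) = 0
H(v, k) = -14 + (-110 + k)*(58 + v) (H(v, k) = (58 + v)*(-110 + k) - 14 = (-110 + k)*(58 + v) - 14 = -14 + (-110 + k)*(58 + v))
H(C(5), 167)/(-26867) + (-56 - 99)²/3082 = (-6394 - 110*0 + 58*167 + 167*0)/(-26867) + (-56 - 99)²/3082 = (-6394 + 0 + 9686 + 0)*(-1/26867) + (-155)²*(1/3082) = 3292*(-1/26867) + 24025*(1/3082) = -3292/26867 + 24025/3082 = 9482593/1235882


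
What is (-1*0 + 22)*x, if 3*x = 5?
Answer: 110/3 ≈ 36.667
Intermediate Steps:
x = 5/3 (x = (1/3)*5 = 5/3 ≈ 1.6667)
(-1*0 + 22)*x = (-1*0 + 22)*(5/3) = (0 + 22)*(5/3) = 22*(5/3) = 110/3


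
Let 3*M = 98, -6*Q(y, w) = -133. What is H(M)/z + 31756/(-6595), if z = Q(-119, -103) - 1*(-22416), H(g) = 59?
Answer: -4272943894/887878255 ≈ -4.8125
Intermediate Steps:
Q(y, w) = 133/6 (Q(y, w) = -⅙*(-133) = 133/6)
M = 98/3 (M = (⅓)*98 = 98/3 ≈ 32.667)
z = 134629/6 (z = 133/6 - 1*(-22416) = 133/6 + 22416 = 134629/6 ≈ 22438.)
H(M)/z + 31756/(-6595) = 59/(134629/6) + 31756/(-6595) = 59*(6/134629) + 31756*(-1/6595) = 354/134629 - 31756/6595 = -4272943894/887878255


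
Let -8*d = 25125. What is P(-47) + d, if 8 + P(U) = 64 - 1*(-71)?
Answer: -24109/8 ≈ -3013.6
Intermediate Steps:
d = -25125/8 (d = -1/8*25125 = -25125/8 ≈ -3140.6)
P(U) = 127 (P(U) = -8 + (64 - 1*(-71)) = -8 + (64 + 71) = -8 + 135 = 127)
P(-47) + d = 127 - 25125/8 = -24109/8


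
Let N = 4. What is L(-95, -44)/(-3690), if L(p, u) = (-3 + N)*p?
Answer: 19/738 ≈ 0.025745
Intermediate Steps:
L(p, u) = p (L(p, u) = (-3 + 4)*p = 1*p = p)
L(-95, -44)/(-3690) = -95/(-3690) = -95*(-1/3690) = 19/738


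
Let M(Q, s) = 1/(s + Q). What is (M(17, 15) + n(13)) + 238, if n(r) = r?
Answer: 8033/32 ≈ 251.03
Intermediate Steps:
M(Q, s) = 1/(Q + s)
(M(17, 15) + n(13)) + 238 = (1/(17 + 15) + 13) + 238 = (1/32 + 13) + 238 = 417/32 + 238 = 8033/32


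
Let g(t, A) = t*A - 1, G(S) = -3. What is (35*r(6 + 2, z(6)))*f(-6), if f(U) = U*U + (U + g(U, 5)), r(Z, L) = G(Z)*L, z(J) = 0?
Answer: 0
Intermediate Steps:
g(t, A) = -1 + A*t (g(t, A) = A*t - 1 = -1 + A*t)
r(Z, L) = -3*L
f(U) = -1 + U**2 + 6*U (f(U) = U*U + (U + (-1 + 5*U)) = U**2 + (-1 + 6*U) = -1 + U**2 + 6*U)
(35*r(6 + 2, z(6)))*f(-6) = (35*(-3*0))*(-1 + (-6)**2 + 6*(-6)) = (35*0)*(-1 + 36 - 36) = 0*(-1) = 0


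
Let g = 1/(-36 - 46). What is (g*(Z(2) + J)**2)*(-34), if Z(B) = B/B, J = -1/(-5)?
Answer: 612/1025 ≈ 0.59707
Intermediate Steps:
J = 1/5 (J = -1*(-1/5) = 1/5 ≈ 0.20000)
g = -1/82 (g = 1/(-82) = -1/82 ≈ -0.012195)
Z(B) = 1
(g*(Z(2) + J)**2)*(-34) = -(1 + 1/5)**2/82*(-34) = -(6/5)**2/82*(-34) = -1/82*36/25*(-34) = -18/1025*(-34) = 612/1025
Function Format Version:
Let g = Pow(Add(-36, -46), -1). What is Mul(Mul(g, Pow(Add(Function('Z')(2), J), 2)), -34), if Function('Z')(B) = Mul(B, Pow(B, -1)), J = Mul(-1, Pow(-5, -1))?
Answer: Rational(612, 1025) ≈ 0.59707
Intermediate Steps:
J = Rational(1, 5) (J = Mul(-1, Rational(-1, 5)) = Rational(1, 5) ≈ 0.20000)
g = Rational(-1, 82) (g = Pow(-82, -1) = Rational(-1, 82) ≈ -0.012195)
Function('Z')(B) = 1
Mul(Mul(g, Pow(Add(Function('Z')(2), J), 2)), -34) = Mul(Mul(Rational(-1, 82), Pow(Add(1, Rational(1, 5)), 2)), -34) = Mul(Mul(Rational(-1, 82), Pow(Rational(6, 5), 2)), -34) = Mul(Mul(Rational(-1, 82), Rational(36, 25)), -34) = Mul(Rational(-18, 1025), -34) = Rational(612, 1025)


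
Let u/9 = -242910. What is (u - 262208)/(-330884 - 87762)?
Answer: 1224199/209323 ≈ 5.8484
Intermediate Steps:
u = -2186190 (u = 9*(-242910) = -2186190)
(u - 262208)/(-330884 - 87762) = (-2186190 - 262208)/(-330884 - 87762) = -2448398/(-418646) = -2448398*(-1/418646) = 1224199/209323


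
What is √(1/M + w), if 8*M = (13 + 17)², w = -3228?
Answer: I*√726298/15 ≈ 56.815*I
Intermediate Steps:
M = 225/2 (M = (13 + 17)²/8 = (⅛)*30² = (⅛)*900 = 225/2 ≈ 112.50)
√(1/M + w) = √(1/(225/2) - 3228) = √(2/225 - 3228) = √(-726298/225) = I*√726298/15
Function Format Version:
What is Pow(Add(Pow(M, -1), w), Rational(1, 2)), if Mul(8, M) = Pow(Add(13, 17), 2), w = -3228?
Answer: Mul(Rational(1, 15), I, Pow(726298, Rational(1, 2))) ≈ Mul(56.815, I)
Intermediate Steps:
M = Rational(225, 2) (M = Mul(Rational(1, 8), Pow(Add(13, 17), 2)) = Mul(Rational(1, 8), Pow(30, 2)) = Mul(Rational(1, 8), 900) = Rational(225, 2) ≈ 112.50)
Pow(Add(Pow(M, -1), w), Rational(1, 2)) = Pow(Add(Pow(Rational(225, 2), -1), -3228), Rational(1, 2)) = Pow(Add(Rational(2, 225), -3228), Rational(1, 2)) = Pow(Rational(-726298, 225), Rational(1, 2)) = Mul(Rational(1, 15), I, Pow(726298, Rational(1, 2)))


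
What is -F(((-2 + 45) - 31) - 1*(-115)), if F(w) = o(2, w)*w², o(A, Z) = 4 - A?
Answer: -32258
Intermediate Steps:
F(w) = 2*w² (F(w) = (4 - 1*2)*w² = (4 - 2)*w² = 2*w²)
-F(((-2 + 45) - 31) - 1*(-115)) = -2*(((-2 + 45) - 31) - 1*(-115))² = -2*((43 - 31) + 115)² = -2*(12 + 115)² = -2*127² = -2*16129 = -1*32258 = -32258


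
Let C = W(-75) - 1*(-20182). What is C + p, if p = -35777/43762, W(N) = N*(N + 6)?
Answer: 1109637257/43762 ≈ 25356.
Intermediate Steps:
W(N) = N*(6 + N)
p = -35777/43762 (p = -35777*1/43762 = -35777/43762 ≈ -0.81754)
C = 25357 (C = -75*(6 - 75) - 1*(-20182) = -75*(-69) + 20182 = 5175 + 20182 = 25357)
C + p = 25357 - 35777/43762 = 1109637257/43762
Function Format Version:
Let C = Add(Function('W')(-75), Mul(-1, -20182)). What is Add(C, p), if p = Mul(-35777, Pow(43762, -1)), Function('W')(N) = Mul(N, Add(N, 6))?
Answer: Rational(1109637257, 43762) ≈ 25356.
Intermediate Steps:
Function('W')(N) = Mul(N, Add(6, N))
p = Rational(-35777, 43762) (p = Mul(-35777, Rational(1, 43762)) = Rational(-35777, 43762) ≈ -0.81754)
C = 25357 (C = Add(Mul(-75, Add(6, -75)), Mul(-1, -20182)) = Add(Mul(-75, -69), 20182) = Add(5175, 20182) = 25357)
Add(C, p) = Add(25357, Rational(-35777, 43762)) = Rational(1109637257, 43762)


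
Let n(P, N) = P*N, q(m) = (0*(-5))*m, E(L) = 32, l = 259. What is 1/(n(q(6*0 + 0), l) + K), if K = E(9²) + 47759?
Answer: 1/47791 ≈ 2.0924e-5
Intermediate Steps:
q(m) = 0 (q(m) = 0*m = 0)
n(P, N) = N*P
K = 47791 (K = 32 + 47759 = 47791)
1/(n(q(6*0 + 0), l) + K) = 1/(259*0 + 47791) = 1/(0 + 47791) = 1/47791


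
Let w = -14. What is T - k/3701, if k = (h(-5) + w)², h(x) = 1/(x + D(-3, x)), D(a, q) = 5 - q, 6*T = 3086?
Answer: 142751792/277575 ≈ 514.28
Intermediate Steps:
T = 1543/3 (T = (⅙)*3086 = 1543/3 ≈ 514.33)
h(x) = ⅕ (h(x) = 1/(x + (5 - x)) = 1/5 = ⅕)
k = 4761/25 (k = (⅕ - 14)² = (-69/5)² = 4761/25 ≈ 190.44)
T - k/3701 = 1543/3 - 4761/(25*3701) = 1543/3 - 1*4761/92525 = 1543/3 - 4761/92525 = 142751792/277575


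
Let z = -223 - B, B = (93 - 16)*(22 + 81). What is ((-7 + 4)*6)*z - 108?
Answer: 146664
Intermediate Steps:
B = 7931 (B = 77*103 = 7931)
z = -8154 (z = -223 - 1*7931 = -223 - 7931 = -8154)
((-7 + 4)*6)*z - 108 = ((-7 + 4)*6)*(-8154) - 108 = -3*6*(-8154) - 108 = -18*(-8154) - 108 = 146772 - 108 = 146664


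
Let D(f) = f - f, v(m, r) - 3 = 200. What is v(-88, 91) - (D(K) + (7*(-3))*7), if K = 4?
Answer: 350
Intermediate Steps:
v(m, r) = 203 (v(m, r) = 3 + 200 = 203)
D(f) = 0
v(-88, 91) - (D(K) + (7*(-3))*7) = 203 - (0 + (7*(-3))*7) = 203 - (0 - 21*7) = 203 - (0 - 147) = 203 - 1*(-147) = 203 + 147 = 350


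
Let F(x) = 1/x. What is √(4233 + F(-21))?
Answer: 2*√466683/21 ≈ 65.061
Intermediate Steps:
√(4233 + F(-21)) = √(4233 + 1/(-21)) = √(4233 - 1/21) = √(88892/21) = 2*√466683/21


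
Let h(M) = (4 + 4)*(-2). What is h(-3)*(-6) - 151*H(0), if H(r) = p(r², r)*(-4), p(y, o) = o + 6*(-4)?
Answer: -14400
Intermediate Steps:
p(y, o) = -24 + o (p(y, o) = o - 24 = -24 + o)
H(r) = 96 - 4*r (H(r) = (-24 + r)*(-4) = 96 - 4*r)
h(M) = -16 (h(M) = 8*(-2) = -16)
h(-3)*(-6) - 151*H(0) = -16*(-6) - 151*(96 - 4*0) = 96 - 151*(96 + 0) = 96 - 151*96 = 96 - 14496 = -14400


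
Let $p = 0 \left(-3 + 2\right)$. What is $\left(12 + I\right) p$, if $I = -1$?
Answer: $0$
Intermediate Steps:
$p = 0$ ($p = 0 \left(-1\right) = 0$)
$\left(12 + I\right) p = \left(12 - 1\right) 0 = 11 \cdot 0 = 0$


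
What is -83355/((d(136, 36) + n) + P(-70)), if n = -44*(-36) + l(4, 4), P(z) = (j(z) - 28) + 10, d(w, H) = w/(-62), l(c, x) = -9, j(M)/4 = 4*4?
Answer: -2584005/50183 ≈ -51.492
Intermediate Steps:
j(M) = 64 (j(M) = 4*(4*4) = 4*16 = 64)
d(w, H) = -w/62 (d(w, H) = w*(-1/62) = -w/62)
P(z) = 46 (P(z) = (64 - 28) + 10 = 36 + 10 = 46)
n = 1575 (n = -44*(-36) - 9 = 1584 - 9 = 1575)
-83355/((d(136, 36) + n) + P(-70)) = -83355/((-1/62*136 + 1575) + 46) = -83355/((-68/31 + 1575) + 46) = -83355/(48757/31 + 46) = -83355/50183/31 = -83355*31/50183 = -2584005/50183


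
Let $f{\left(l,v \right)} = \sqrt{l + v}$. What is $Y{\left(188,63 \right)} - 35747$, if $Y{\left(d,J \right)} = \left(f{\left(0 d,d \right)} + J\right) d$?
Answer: $-23903 + 376 \sqrt{47} \approx -21325.0$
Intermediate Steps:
$Y{\left(d,J \right)} = d \left(J + \sqrt{d}\right)$ ($Y{\left(d,J \right)} = \left(\sqrt{0 d + d} + J\right) d = \left(\sqrt{0 + d} + J\right) d = \left(\sqrt{d} + J\right) d = \left(J + \sqrt{d}\right) d = d \left(J + \sqrt{d}\right)$)
$Y{\left(188,63 \right)} - 35747 = 188 \left(63 + \sqrt{188}\right) - 35747 = 188 \left(63 + 2 \sqrt{47}\right) - 35747 = \left(11844 + 376 \sqrt{47}\right) - 35747 = -23903 + 376 \sqrt{47}$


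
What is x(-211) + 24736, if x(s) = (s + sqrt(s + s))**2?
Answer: 68835 - 422*I*sqrt(422) ≈ 68835.0 - 8669.0*I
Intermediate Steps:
x(s) = (s + sqrt(2)*sqrt(s))**2 (x(s) = (s + sqrt(2*s))**2 = (s + sqrt(2)*sqrt(s))**2)
x(-211) + 24736 = (-211 + sqrt(2)*sqrt(-211))**2 + 24736 = (-211 + sqrt(2)*(I*sqrt(211)))**2 + 24736 = (-211 + I*sqrt(422))**2 + 24736 = 24736 + (-211 + I*sqrt(422))**2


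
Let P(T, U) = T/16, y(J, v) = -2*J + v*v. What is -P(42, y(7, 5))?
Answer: -21/8 ≈ -2.6250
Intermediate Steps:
y(J, v) = v² - 2*J (y(J, v) = -2*J + v² = v² - 2*J)
P(T, U) = T/16
-P(42, y(7, 5)) = -42/16 = -1*21/8 = -21/8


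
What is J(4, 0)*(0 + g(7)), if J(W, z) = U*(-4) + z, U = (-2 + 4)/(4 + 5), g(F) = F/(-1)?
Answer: 56/9 ≈ 6.2222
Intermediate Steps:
g(F) = -F (g(F) = F*(-1) = -F)
U = 2/9 ≈ 0.22222
J(W, z) = -8/9 + z (J(W, z) = (2/9)*(-4) + z = -8/9 + z)
J(4, 0)*(0 + g(7)) = (-8/9 + 0)*(0 - 1*7) = -8*(0 - 7)/9 = -8/9*(-7) = 56/9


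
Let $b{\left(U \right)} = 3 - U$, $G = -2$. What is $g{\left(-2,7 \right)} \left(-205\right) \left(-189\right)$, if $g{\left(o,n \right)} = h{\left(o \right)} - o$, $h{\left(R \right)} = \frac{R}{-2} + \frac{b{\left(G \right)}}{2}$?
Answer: $\frac{426195}{2} \approx 2.131 \cdot 10^{5}$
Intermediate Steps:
$h{\left(R \right)} = \frac{5}{2} - \frac{R}{2}$ ($h{\left(R \right)} = \frac{R}{-2} + \frac{3 - -2}{2} = R \left(- \frac{1}{2}\right) + \left(3 + 2\right) \frac{1}{2} = - \frac{R}{2} + 5 \cdot \frac{1}{2} = - \frac{R}{2} + \frac{5}{2} = \frac{5}{2} - \frac{R}{2}$)
$g{\left(o,n \right)} = \frac{5}{2} - \frac{3 o}{2}$ ($g{\left(o,n \right)} = \left(\frac{5}{2} - \frac{o}{2}\right) - o = \frac{5}{2} - \frac{3 o}{2}$)
$g{\left(-2,7 \right)} \left(-205\right) \left(-189\right) = \left(\frac{5}{2} - -3\right) \left(-205\right) \left(-189\right) = \left(\frac{5}{2} + 3\right) \left(-205\right) \left(-189\right) = \frac{11}{2} \left(-205\right) \left(-189\right) = \left(- \frac{2255}{2}\right) \left(-189\right) = \frac{426195}{2}$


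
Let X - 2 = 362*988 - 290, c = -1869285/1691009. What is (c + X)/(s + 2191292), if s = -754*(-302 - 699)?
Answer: 604310635027/4981790300414 ≈ 0.12130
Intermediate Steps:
s = 754754 (s = -754*(-1001) = 754754)
c = -1869285/1691009 (c = -1869285*1/1691009 = -1869285/1691009 ≈ -1.1054)
X = 357368 (X = 2 + (362*988 - 290) = 2 + (357656 - 290) = 2 + 357366 = 357368)
(c + X)/(s + 2191292) = (-1869285/1691009 + 357368)/(754754 + 2191292) = (604310635027/1691009)/2946046 = (604310635027/1691009)*(1/2946046) = 604310635027/4981790300414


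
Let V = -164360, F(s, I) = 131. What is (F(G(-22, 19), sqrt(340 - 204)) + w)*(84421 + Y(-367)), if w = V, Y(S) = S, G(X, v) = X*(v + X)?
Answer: -13804104366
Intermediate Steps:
G(X, v) = X*(X + v)
w = -164360
(F(G(-22, 19), sqrt(340 - 204)) + w)*(84421 + Y(-367)) = (131 - 164360)*(84421 - 367) = -164229*84054 = -13804104366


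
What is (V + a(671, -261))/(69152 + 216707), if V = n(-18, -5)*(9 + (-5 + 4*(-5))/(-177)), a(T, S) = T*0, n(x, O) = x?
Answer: -9708/16865681 ≈ -0.00057561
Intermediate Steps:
a(T, S) = 0
V = -9708/59 (V = -18*(9 + (-5 + 4*(-5))/(-177)) = -18*(9 + (-5 - 20)*(-1/177)) = -18*(9 - 25*(-1/177)) = -18*(9 + 25/177) = -18*1618/177 = -9708/59 ≈ -164.54)
(V + a(671, -261))/(69152 + 216707) = (-9708/59 + 0)/(69152 + 216707) = -9708/59/285859 = -9708/59*1/285859 = -9708/16865681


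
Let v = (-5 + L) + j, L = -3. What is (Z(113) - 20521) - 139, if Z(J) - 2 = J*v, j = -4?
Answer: -22014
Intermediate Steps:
v = -12 (v = (-5 - 3) - 4 = -8 - 4 = -12)
Z(J) = 2 - 12*J (Z(J) = 2 + J*(-12) = 2 - 12*J)
(Z(113) - 20521) - 139 = ((2 - 12*113) - 20521) - 139 = ((2 - 1356) - 20521) - 139 = (-1354 - 20521) - 139 = -21875 - 139 = -22014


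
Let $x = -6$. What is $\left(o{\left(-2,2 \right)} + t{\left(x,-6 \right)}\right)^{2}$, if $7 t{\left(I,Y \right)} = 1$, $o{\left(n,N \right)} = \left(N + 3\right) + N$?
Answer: $\frac{2500}{49} \approx 51.02$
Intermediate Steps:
$o{\left(n,N \right)} = 3 + 2 N$ ($o{\left(n,N \right)} = \left(3 + N\right) + N = 3 + 2 N$)
$t{\left(I,Y \right)} = \frac{1}{7}$ ($t{\left(I,Y \right)} = \frac{1}{7} \cdot 1 = \frac{1}{7}$)
$\left(o{\left(-2,2 \right)} + t{\left(x,-6 \right)}\right)^{2} = \left(\left(3 + 2 \cdot 2\right) + \frac{1}{7}\right)^{2} = \left(\left(3 + 4\right) + \frac{1}{7}\right)^{2} = \left(7 + \frac{1}{7}\right)^{2} = \left(\frac{50}{7}\right)^{2} = \frac{2500}{49}$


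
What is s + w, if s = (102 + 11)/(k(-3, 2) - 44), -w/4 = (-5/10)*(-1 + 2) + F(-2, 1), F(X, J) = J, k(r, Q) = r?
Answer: -207/47 ≈ -4.4043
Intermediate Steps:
w = -2 (w = -4*((-5/10)*(-1 + 2) + 1) = -4*(-5*1/10*1 + 1) = -4*(-1/2*1 + 1) = -4*(-1/2 + 1) = -4*1/2 = -2)
s = -113/47 (s = (102 + 11)/(-3 - 44) = 113/(-47) = 113*(-1/47) = -113/47 ≈ -2.4043)
s + w = -113/47 - 2 = -207/47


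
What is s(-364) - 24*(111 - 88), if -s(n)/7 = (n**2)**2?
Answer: -122886330664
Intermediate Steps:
s(n) = -7*n**4
s(-364) - 24*(111 - 88) = -7*(-364)**4 - 24*(111 - 88) = -7*17555190016 - 24*23 = -122886330112 - 1*552 = -122886330112 - 552 = -122886330664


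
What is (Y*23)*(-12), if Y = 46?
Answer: -12696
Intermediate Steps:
(Y*23)*(-12) = (46*23)*(-12) = 1058*(-12) = -12696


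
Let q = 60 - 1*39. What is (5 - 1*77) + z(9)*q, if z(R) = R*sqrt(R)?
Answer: 495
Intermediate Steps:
z(R) = R**(3/2)
q = 21 (q = 60 - 39 = 21)
(5 - 1*77) + z(9)*q = (5 - 1*77) + 9**(3/2)*21 = (5 - 77) + 27*21 = -72 + 567 = 495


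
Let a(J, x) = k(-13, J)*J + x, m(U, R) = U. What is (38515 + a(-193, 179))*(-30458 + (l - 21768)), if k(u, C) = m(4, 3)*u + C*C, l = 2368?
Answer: 356002423566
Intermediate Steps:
k(u, C) = C² + 4*u (k(u, C) = 4*u + C*C = 4*u + C² = C² + 4*u)
a(J, x) = x + J*(-52 + J²) (a(J, x) = (J² + 4*(-13))*J + x = (J² - 52)*J + x = (-52 + J²)*J + x = J*(-52 + J²) + x = x + J*(-52 + J²))
(38515 + a(-193, 179))*(-30458 + (l - 21768)) = (38515 + (179 - 193*(-52 + (-193)²)))*(-30458 + (2368 - 21768)) = (38515 + (179 - 193*(-52 + 37249)))*(-30458 - 19400) = (38515 + (179 - 193*37197))*(-49858) = (38515 + (179 - 7179021))*(-49858) = (38515 - 7178842)*(-49858) = -7140327*(-49858) = 356002423566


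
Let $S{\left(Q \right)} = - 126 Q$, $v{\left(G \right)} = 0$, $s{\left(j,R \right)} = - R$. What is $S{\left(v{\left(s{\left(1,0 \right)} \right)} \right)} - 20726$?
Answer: $-20726$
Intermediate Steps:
$S{\left(v{\left(s{\left(1,0 \right)} \right)} \right)} - 20726 = \left(-126\right) 0 - 20726 = 0 - 20726 = -20726$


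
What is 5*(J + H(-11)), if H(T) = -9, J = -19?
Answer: -140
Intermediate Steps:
5*(J + H(-11)) = 5*(-19 - 9) = 5*(-28) = -140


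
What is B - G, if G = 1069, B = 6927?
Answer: 5858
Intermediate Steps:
B - G = 6927 - 1*1069 = 6927 - 1069 = 5858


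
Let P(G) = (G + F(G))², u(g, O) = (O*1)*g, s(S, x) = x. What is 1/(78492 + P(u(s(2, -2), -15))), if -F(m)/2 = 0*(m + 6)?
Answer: 1/79392 ≈ 1.2596e-5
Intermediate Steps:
F(m) = 0 (F(m) = -0*(m + 6) = -0*(6 + m) = -2*0 = 0)
u(g, O) = O*g
P(G) = G² (P(G) = (G + 0)² = G²)
1/(78492 + P(u(s(2, -2), -15))) = 1/(78492 + (-15*(-2))²) = 1/(78492 + 30²) = 1/(78492 + 900) = 1/79392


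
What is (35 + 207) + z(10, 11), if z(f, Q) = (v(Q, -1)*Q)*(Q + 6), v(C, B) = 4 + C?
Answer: 3047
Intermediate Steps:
z(f, Q) = Q*(4 + Q)*(6 + Q) (z(f, Q) = ((4 + Q)*Q)*(Q + 6) = (Q*(4 + Q))*(6 + Q) = Q*(4 + Q)*(6 + Q))
(35 + 207) + z(10, 11) = (35 + 207) + 11*(4 + 11)*(6 + 11) = 242 + 11*15*17 = 242 + 2805 = 3047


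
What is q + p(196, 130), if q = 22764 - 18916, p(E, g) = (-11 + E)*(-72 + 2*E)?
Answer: 63048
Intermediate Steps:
p(E, g) = (-72 + 2*E)*(-11 + E)
q = 3848
q + p(196, 130) = 3848 + (792 - 94*196 + 2*196²) = 3848 + (792 - 18424 + 2*38416) = 3848 + (792 - 18424 + 76832) = 3848 + 59200 = 63048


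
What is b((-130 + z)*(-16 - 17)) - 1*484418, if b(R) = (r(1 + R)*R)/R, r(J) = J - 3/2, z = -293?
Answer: -940919/2 ≈ -4.7046e+5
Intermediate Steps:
r(J) = -3/2 + J (r(J) = J - 3*½ = J - 3/2 = -3/2 + J)
b(R) = -½ + R (b(R) = ((-3/2 + (1 + R))*R)/R = ((-½ + R)*R)/R = (R*(-½ + R))/R = -½ + R)
b((-130 + z)*(-16 - 17)) - 1*484418 = (-½ + (-130 - 293)*(-16 - 17)) - 1*484418 = (-½ - 423*(-33)) - 484418 = (-½ + 13959) - 484418 = 27917/2 - 484418 = -940919/2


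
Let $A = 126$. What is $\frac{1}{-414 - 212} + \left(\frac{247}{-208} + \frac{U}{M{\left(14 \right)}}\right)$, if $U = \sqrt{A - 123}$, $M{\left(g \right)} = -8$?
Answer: $- \frac{5955}{5008} - \frac{\sqrt{3}}{8} \approx -1.4056$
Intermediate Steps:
$U = \sqrt{3}$ ($U = \sqrt{126 - 123} = \sqrt{3} \approx 1.732$)
$\frac{1}{-414 - 212} + \left(\frac{247}{-208} + \frac{U}{M{\left(14 \right)}}\right) = \frac{1}{-414 - 212} + \left(\frac{247}{-208} + \frac{\sqrt{3}}{-8}\right) = \frac{1}{-626} + \left(247 \left(- \frac{1}{208}\right) + \sqrt{3} \left(- \frac{1}{8}\right)\right) = - \frac{1}{626} - \left(\frac{19}{16} + \frac{\sqrt{3}}{8}\right) = - \frac{5955}{5008} - \frac{\sqrt{3}}{8}$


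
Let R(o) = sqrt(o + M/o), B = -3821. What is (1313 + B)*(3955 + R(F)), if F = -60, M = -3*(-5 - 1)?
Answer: -9919140 - 3762*I*sqrt(670)/5 ≈ -9.9191e+6 - 19475.0*I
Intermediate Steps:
M = 18 (M = -3*(-6) = 18)
R(o) = sqrt(o + 18/o)
(1313 + B)*(3955 + R(F)) = (1313 - 3821)*(3955 + sqrt(-60 + 18/(-60))) = -2508*(3955 + sqrt(-60 + 18*(-1/60))) = -2508*(3955 + sqrt(-60 - 3/10)) = -2508*(3955 + sqrt(-603/10)) = -2508*(3955 + 3*I*sqrt(670)/10) = -9919140 - 3762*I*sqrt(670)/5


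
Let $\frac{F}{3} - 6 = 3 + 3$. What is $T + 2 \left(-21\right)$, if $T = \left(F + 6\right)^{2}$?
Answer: $1722$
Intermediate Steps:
$F = 36$ ($F = 18 + 3 \left(3 + 3\right) = 18 + 3 \cdot 6 = 18 + 18 = 36$)
$T = 1764$ ($T = \left(36 + 6\right)^{2} = 42^{2} = 1764$)
$T + 2 \left(-21\right) = 1764 + 2 \left(-21\right) = 1764 - 42 = 1722$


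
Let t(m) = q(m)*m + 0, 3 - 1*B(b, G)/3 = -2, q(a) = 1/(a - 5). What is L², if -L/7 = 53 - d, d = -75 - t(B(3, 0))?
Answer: 3286969/4 ≈ 8.2174e+5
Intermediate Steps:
q(a) = 1/(-5 + a)
B(b, G) = 15 (B(b, G) = 9 - 3*(-2) = 9 + 6 = 15)
t(m) = m/(-5 + m) (t(m) = m/(-5 + m) + 0 = m/(-5 + m))
d = -153/2 (d = -75 - 15/(-5 + 15) = -75 - 15/10 = -75 - 1*3/2 = -75 - 3/2 = -153/2 ≈ -76.500)
L = -1813/2 (L = -7*(53 - 1*(-153/2)) = -7*(53 + 153/2) = -7*259/2 = -1813/2 ≈ -906.50)
L² = (-1813/2)² = 3286969/4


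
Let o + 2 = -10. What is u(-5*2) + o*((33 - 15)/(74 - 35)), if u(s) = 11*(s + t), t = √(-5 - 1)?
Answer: -1502/13 + 11*I*√6 ≈ -115.54 + 26.944*I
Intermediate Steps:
o = -12 (o = -2 - 10 = -12)
t = I*√6 (t = √(-6) = I*√6 ≈ 2.4495*I)
u(s) = 11*s + 11*I*√6 (u(s) = 11*(s + I*√6) = 11*s + 11*I*√6)
u(-5*2) + o*((33 - 15)/(74 - 35)) = (11*(-5*2) + 11*I*√6) - 12*(33 - 15)/(74 - 35) = (11*(-10) + 11*I*√6) - 216/39 = (-110 + 11*I*√6) - 216/39 = (-110 + 11*I*√6) - 12*6/13 = (-110 + 11*I*√6) - 72/13 = -1502/13 + 11*I*√6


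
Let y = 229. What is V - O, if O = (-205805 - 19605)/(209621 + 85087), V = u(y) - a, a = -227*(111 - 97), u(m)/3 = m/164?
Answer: 938041973/294708 ≈ 3183.0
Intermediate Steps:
u(m) = 3*m/164 (u(m) = 3*(m/164) = 3*m/164)
a = -3178 (a = -227*14 = -3178)
V = 521879/164 (V = (3/164)*229 - 1*(-3178) = 687/164 + 3178 = 521879/164 ≈ 3182.2)
O = -112705/147354 (O = -225410/294708 = -225410*1/294708 = -112705/147354 ≈ -0.76486)
V - O = 521879/164 - 1*(-112705/147354) = 521879/164 + 112705/147354 = 938041973/294708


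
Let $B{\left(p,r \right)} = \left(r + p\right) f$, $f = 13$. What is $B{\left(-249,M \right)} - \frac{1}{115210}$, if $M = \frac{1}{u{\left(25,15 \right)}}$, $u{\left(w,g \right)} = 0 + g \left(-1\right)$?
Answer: $- \frac{1119103859}{345630} \approx -3237.9$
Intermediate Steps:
$u{\left(w,g \right)} = - g$ ($u{\left(w,g \right)} = 0 - g = - g$)
$M = - \frac{1}{15}$ ($M = \frac{1}{\left(-1\right) 15} = \frac{1}{-15} = - \frac{1}{15} \approx -0.066667$)
$B{\left(p,r \right)} = 13 p + 13 r$ ($B{\left(p,r \right)} = \left(r + p\right) 13 = \left(p + r\right) 13 = 13 p + 13 r$)
$B{\left(-249,M \right)} - \frac{1}{115210} = \left(13 \left(-249\right) + 13 \left(- \frac{1}{15}\right)\right) - \frac{1}{115210} = \left(-3237 - \frac{13}{15}\right) - \frac{1}{115210} = - \frac{48568}{15} - \frac{1}{115210} = - \frac{1119103859}{345630}$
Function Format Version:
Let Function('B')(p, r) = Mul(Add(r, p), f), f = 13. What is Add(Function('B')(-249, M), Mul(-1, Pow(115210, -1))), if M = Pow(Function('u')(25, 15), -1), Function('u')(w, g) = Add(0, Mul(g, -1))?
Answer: Rational(-1119103859, 345630) ≈ -3237.9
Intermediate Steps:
Function('u')(w, g) = Mul(-1, g) (Function('u')(w, g) = Add(0, Mul(-1, g)) = Mul(-1, g))
M = Rational(-1, 15) (M = Pow(Mul(-1, 15), -1) = Pow(-15, -1) = Rational(-1, 15) ≈ -0.066667)
Function('B')(p, r) = Add(Mul(13, p), Mul(13, r)) (Function('B')(p, r) = Mul(Add(r, p), 13) = Mul(Add(p, r), 13) = Add(Mul(13, p), Mul(13, r)))
Add(Function('B')(-249, M), Mul(-1, Pow(115210, -1))) = Add(Add(Mul(13, -249), Mul(13, Rational(-1, 15))), Mul(-1, Pow(115210, -1))) = Add(Add(-3237, Rational(-13, 15)), Mul(-1, Rational(1, 115210))) = Add(Rational(-48568, 15), Rational(-1, 115210)) = Rational(-1119103859, 345630)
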